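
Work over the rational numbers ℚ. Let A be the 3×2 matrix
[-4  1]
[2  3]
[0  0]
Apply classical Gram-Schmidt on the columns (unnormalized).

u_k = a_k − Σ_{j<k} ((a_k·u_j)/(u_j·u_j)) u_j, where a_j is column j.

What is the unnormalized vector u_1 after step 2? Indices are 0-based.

Step 1: u_0 = a_0 = (-4, 2, 0).
Step 2: u_1 = a_1 − (1/10)·u_0 = (7/5, 14/5, 0).

u_1 = (7/5, 14/5, 0)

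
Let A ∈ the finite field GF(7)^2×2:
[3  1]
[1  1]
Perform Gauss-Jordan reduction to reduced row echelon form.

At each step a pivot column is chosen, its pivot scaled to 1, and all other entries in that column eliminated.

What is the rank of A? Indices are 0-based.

pivot(0,0)=3: scale R0 → (1, 5)
  clear (1,0): R1 −= (1)R0 → (0, 3)
pivot(1,1)=3: scale R1 → (0, 1)
  clear (0,1): R0 −= (5)R1 → (1, 0)

rank = 2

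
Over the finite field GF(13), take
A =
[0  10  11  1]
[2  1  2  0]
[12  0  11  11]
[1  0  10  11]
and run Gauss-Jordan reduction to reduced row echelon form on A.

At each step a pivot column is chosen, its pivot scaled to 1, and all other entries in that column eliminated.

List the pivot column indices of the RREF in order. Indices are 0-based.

step 1: exchange rows 0,1
step 1: normalize row 0 (÷2) = (1, 7, 1, 0)
  row 2: subtract 12×row0 = (0, 7, 12, 11)
  row 3: subtract 1×row0 = (0, 6, 9, 11)
step 2: normalize row 1 (÷10) = (0, 1, 5, 4)
  row 0: subtract 7×row1 = (1, 0, 5, 11)
  row 2: subtract 7×row1 = (0, 0, 3, 9)
  row 3: subtract 6×row1 = (0, 0, 5, 0)
step 3: normalize row 2 (÷3) = (0, 0, 1, 3)
  row 0: subtract 5×row2 = (1, 0, 0, 9)
  row 1: subtract 5×row2 = (0, 1, 0, 2)
  row 3: subtract 5×row2 = (0, 0, 0, 11)
step 4: normalize row 3 (÷11) = (0, 0, 0, 1)
  row 0: subtract 9×row3 = (1, 0, 0, 0)
  row 1: subtract 2×row3 = (0, 1, 0, 0)
  row 2: subtract 3×row3 = (0, 0, 1, 0)

pivot columns: 0, 1, 2, 3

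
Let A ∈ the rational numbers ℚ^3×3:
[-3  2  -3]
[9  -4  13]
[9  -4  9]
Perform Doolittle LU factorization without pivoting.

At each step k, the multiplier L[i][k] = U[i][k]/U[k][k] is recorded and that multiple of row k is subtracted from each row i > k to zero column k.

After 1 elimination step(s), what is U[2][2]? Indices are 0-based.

Step 1: pivot at (0,0) is -3.
  row1 ← row1 − (-3)·row0  ⇒  L[1][0]=-3, U row1=(0, 2, 4)
  row2 ← row2 − (-3)·row0  ⇒  L[2][0]=-3, U row2=(0, 2, 0)

U[2][2] = 0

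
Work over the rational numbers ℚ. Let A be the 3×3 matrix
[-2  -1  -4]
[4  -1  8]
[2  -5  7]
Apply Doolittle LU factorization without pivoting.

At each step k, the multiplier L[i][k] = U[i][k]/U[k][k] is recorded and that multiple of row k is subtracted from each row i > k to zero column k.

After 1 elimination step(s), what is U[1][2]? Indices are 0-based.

k=0: U[0][0]=-2
  eliminate (1,0): mult=-2, new row 1: (0, -3, 0); set L[1][0]=-2
  eliminate (2,0): mult=-1, new row 2: (0, -6, 3); set L[2][0]=-1

U[1][2] = 0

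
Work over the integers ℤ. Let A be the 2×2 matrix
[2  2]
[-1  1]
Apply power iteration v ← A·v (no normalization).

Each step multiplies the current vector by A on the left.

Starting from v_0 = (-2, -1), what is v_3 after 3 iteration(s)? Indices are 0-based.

v_3 = (-6, 17)

v_0 = (-2, -1).
v_1 = A·v_0 = (-6, 1).
v_2 = A·v_1 = (-10, 7).
v_3 = A·v_2 = (-6, 17).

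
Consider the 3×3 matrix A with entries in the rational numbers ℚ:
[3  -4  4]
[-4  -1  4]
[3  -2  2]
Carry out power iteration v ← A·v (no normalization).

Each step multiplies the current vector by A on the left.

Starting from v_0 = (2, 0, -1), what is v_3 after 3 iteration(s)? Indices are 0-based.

v_3 = (282, -148, 246)

v_0 = (2, 0, -1).
v_1 = A·v_0 = (2, -12, 4).
v_2 = A·v_1 = (70, 20, 38).
v_3 = A·v_2 = (282, -148, 246).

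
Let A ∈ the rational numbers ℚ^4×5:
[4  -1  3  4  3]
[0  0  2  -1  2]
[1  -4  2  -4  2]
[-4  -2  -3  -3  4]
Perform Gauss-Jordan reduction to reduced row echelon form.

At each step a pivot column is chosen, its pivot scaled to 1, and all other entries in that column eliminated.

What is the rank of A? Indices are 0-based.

step 1: normalize row 0 (÷4) = (1, -1/4, 3/4, 1, 3/4)
  row 2: subtract 1×row0 = (0, -15/4, 5/4, -5, 5/4)
  row 3: subtract -4×row0 = (0, -3, 0, 1, 7)
step 2: exchange rows 1,2
step 2: normalize row 1 (÷-15/4) = (0, 1, -1/3, 4/3, -1/3)
  row 0: subtract -1/4×row1 = (1, 0, 2/3, 4/3, 2/3)
  row 3: subtract -3×row1 = (0, 0, -1, 5, 6)
step 3: normalize row 2 (÷2) = (0, 0, 1, -1/2, 1)
  row 0: subtract 2/3×row2 = (1, 0, 0, 5/3, 0)
  row 1: subtract -1/3×row2 = (0, 1, 0, 7/6, 0)
  row 3: subtract -1×row2 = (0, 0, 0, 9/2, 7)
step 4: normalize row 3 (÷9/2) = (0, 0, 0, 1, 14/9)
  row 0: subtract 5/3×row3 = (1, 0, 0, 0, -70/27)
  row 1: subtract 7/6×row3 = (0, 1, 0, 0, -49/27)
  row 2: subtract -1/2×row3 = (0, 0, 1, 0, 16/9)

rank = 4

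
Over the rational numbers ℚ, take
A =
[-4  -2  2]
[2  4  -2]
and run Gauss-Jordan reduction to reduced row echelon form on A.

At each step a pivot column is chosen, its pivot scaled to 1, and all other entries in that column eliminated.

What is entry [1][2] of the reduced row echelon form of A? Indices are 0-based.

M[1][2] = -1/3

[1] R0 /= -4  ⇒  (1, 1/2, -1/2)
     R1 -= 2·R0  ⇒  (0, 3, -1)
[2] R1 /= 3  ⇒  (0, 1, -1/3)
     R0 -= 1/2·R1  ⇒  (1, 0, -1/3)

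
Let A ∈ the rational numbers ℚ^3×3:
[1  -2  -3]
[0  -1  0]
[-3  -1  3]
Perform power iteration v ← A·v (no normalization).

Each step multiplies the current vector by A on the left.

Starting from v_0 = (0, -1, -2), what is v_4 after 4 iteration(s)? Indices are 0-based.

v_0 = (0, -1, -2).
v_1 = A·v_0 = (8, 1, -5).
v_2 = A·v_1 = (21, -1, -40).
v_3 = A·v_2 = (143, 1, -182).
v_4 = A·v_3 = (687, -1, -976).

v_4 = (687, -1, -976)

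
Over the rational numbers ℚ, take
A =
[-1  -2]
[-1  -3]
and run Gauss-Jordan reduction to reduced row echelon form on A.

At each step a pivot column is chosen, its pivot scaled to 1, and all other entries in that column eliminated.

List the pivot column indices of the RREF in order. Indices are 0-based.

pivot columns: 0, 1

[1] R0 /= -1  ⇒  (1, 2)
     R1 -= -1·R0  ⇒  (0, -1)
[2] R1 /= -1  ⇒  (0, 1)
     R0 -= 2·R1  ⇒  (1, 0)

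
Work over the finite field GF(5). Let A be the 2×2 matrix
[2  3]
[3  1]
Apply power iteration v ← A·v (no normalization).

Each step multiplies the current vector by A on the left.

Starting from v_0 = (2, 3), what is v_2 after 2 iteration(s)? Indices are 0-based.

v_2 = (3, 3)

v_0 = (2, 3).
v_1 = A·v_0 = (3, 4).
v_2 = A·v_1 = (3, 3).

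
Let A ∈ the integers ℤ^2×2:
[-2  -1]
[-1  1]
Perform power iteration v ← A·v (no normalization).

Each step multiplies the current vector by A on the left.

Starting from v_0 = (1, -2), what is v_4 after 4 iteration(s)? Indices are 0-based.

v_4 = (12, -3)

v_0 = (1, -2).
v_1 = A·v_0 = (0, -3).
v_2 = A·v_1 = (3, -3).
v_3 = A·v_2 = (-3, -6).
v_4 = A·v_3 = (12, -3).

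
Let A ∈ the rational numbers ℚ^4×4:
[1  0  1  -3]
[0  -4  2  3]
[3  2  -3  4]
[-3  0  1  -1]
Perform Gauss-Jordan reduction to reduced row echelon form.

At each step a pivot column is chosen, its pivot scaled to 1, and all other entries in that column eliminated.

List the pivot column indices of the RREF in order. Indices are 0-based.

pivot columns: 0, 1, 2, 3

step 1: normalize row 0 (÷1) = (1, 0, 1, -3)
  row 2: subtract 3×row0 = (0, 2, -6, 13)
  row 3: subtract -3×row0 = (0, 0, 4, -10)
step 2: normalize row 1 (÷-4) = (0, 1, -1/2, -3/4)
  row 2: subtract 2×row1 = (0, 0, -5, 29/2)
step 3: normalize row 2 (÷-5) = (0, 0, 1, -29/10)
  row 0: subtract 1×row2 = (1, 0, 0, -1/10)
  row 1: subtract -1/2×row2 = (0, 1, 0, -11/5)
  row 3: subtract 4×row2 = (0, 0, 0, 8/5)
step 4: normalize row 3 (÷8/5) = (0, 0, 0, 1)
  row 0: subtract -1/10×row3 = (1, 0, 0, 0)
  row 1: subtract -11/5×row3 = (0, 1, 0, 0)
  row 2: subtract -29/10×row3 = (0, 0, 1, 0)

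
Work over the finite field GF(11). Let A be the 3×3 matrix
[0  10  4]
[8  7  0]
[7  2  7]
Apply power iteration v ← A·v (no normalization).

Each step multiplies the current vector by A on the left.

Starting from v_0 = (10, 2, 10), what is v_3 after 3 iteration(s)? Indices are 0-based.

v_3 = (2, 8, 0)

v_0 = (10, 2, 10).
v_1 = A·v_0 = (5, 6, 1).
v_2 = A·v_1 = (9, 5, 10).
v_3 = A·v_2 = (2, 8, 0).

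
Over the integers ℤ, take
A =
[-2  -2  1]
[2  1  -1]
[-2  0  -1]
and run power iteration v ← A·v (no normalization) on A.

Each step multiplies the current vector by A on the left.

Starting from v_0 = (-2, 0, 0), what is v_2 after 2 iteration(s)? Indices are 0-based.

v_0 = (-2, 0, 0).
v_1 = A·v_0 = (4, -4, 4).
v_2 = A·v_1 = (4, 0, -12).

v_2 = (4, 0, -12)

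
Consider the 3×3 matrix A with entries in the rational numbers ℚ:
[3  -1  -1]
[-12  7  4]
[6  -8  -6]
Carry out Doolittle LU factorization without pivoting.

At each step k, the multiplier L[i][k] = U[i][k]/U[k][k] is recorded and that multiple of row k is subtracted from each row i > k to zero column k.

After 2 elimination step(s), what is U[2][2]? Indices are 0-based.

U[2][2] = -4

[col 0] pivot 3
  R1 -= -4*R0 → (0, 3, 0)  (L[1][0] := -4)
  R2 -= 2*R0 → (0, -6, -4)  (L[2][0] := 2)
[col 1] pivot 3
  R2 -= -2*R1 → (0, 0, -4)  (L[2][1] := -2)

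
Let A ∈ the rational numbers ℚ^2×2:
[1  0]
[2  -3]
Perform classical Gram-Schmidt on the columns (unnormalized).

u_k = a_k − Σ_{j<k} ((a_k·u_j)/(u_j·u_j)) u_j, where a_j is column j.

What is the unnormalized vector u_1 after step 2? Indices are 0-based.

Step 1: u_0 = a_0 = (1, 2).
Step 2: u_1 = a_1 − (-6/5)·u_0 = (6/5, -3/5).

u_1 = (6/5, -3/5)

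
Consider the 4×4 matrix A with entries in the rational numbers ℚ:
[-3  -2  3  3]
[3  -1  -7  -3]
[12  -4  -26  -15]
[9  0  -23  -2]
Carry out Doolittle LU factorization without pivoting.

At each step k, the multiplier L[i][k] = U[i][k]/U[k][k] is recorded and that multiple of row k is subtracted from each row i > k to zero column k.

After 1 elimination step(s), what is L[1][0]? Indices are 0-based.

[col 0] pivot -3
  R1 -= -1*R0 → (0, -3, -4, 0)  (L[1][0] := -1)
  R2 -= -4*R0 → (0, -12, -14, -3)  (L[2][0] := -4)
  R3 -= -3*R0 → (0, -6, -14, 7)  (L[3][0] := -3)

L[1][0] = -1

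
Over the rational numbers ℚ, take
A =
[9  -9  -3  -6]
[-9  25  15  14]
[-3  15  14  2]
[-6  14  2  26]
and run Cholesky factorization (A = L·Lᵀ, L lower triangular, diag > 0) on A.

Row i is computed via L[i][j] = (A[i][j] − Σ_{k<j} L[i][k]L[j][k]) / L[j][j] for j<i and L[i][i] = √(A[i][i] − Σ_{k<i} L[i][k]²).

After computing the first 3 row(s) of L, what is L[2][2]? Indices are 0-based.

L[2][2] = 2

Step 1: L[0][0] = √(9) = 3.
  L[1][0] = (-9) / L[0][0] = -3.
Step 2: L[1][1] = √(16) = 4.
  L[2][0] = (-3) / L[0][0] = -1.
  L[2][1] = (12) / L[1][1] = 3.
Step 3: L[2][2] = √(4) = 2.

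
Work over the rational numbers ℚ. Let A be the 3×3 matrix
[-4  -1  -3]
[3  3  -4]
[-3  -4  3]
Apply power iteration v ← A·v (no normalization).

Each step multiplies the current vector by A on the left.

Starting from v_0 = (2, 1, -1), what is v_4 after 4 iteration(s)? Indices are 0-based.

v_4 = (1538, 4465, -4465)

v_0 = (2, 1, -1).
v_1 = A·v_0 = (-6, 13, -13).
v_2 = A·v_1 = (50, 73, -73).
v_3 = A·v_2 = (-54, 661, -661).
v_4 = A·v_3 = (1538, 4465, -4465).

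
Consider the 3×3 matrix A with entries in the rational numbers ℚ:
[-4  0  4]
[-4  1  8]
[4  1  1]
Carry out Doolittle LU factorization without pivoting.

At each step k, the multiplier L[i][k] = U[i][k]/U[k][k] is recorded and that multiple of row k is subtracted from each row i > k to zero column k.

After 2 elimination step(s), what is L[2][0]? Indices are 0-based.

[col 0] pivot -4
  R1 -= 1*R0 → (0, 1, 4)  (L[1][0] := 1)
  R2 -= -1*R0 → (0, 1, 5)  (L[2][0] := -1)
[col 1] pivot 1
  R2 -= 1*R1 → (0, 0, 1)  (L[2][1] := 1)

L[2][0] = -1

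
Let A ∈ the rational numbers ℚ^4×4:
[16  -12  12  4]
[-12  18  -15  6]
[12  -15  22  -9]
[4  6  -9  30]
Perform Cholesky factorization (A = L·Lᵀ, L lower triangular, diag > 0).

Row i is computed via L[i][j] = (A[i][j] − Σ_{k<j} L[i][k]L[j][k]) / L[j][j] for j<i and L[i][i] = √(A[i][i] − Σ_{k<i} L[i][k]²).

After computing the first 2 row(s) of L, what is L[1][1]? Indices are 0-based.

L[1][1] = 3

Step 1: L[0][0] = √(16) = 4.
  L[1][0] = (-12) / L[0][0] = -3.
Step 2: L[1][1] = √(9) = 3.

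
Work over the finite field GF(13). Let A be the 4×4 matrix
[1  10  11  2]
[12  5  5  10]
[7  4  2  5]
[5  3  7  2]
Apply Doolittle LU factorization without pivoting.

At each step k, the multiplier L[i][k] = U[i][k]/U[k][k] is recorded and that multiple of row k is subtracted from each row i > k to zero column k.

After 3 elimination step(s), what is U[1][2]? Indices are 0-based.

k=0: U[0][0]=1
  eliminate (1,0): mult=12, new row 1: (0, 2, 3, 12); set L[1][0]=12
  eliminate (2,0): mult=7, new row 2: (0, 12, 3, 4); set L[2][0]=7
  eliminate (3,0): mult=5, new row 3: (0, 5, 4, 5); set L[3][0]=5
k=1: U[1][1]=2
  eliminate (2,1): mult=6, new row 2: (0, 0, 11, 10); set L[2][1]=6
  eliminate (3,1): mult=9, new row 3: (0, 0, 3, 1); set L[3][1]=9
k=2: U[2][2]=11
  eliminate (3,2): mult=5, new row 3: (0, 0, 0, 3); set L[3][2]=5

U[1][2] = 3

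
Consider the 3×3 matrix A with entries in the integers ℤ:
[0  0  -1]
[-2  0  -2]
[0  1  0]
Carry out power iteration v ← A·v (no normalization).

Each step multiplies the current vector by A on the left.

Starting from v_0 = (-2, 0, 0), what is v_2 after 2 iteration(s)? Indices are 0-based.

v_0 = (-2, 0, 0).
v_1 = A·v_0 = (0, 4, 0).
v_2 = A·v_1 = (0, 0, 4).

v_2 = (0, 0, 4)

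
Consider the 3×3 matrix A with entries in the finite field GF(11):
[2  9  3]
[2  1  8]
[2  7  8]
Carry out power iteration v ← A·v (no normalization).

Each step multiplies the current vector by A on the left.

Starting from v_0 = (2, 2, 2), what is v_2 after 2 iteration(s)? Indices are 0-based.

v_0 = (2, 2, 2).
v_1 = A·v_0 = (6, 0, 1).
v_2 = A·v_1 = (4, 9, 9).

v_2 = (4, 9, 9)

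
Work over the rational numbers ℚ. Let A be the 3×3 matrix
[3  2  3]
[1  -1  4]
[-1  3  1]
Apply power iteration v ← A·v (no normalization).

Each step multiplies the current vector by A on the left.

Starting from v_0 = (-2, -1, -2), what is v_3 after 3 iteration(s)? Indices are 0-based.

v_3 = (-289, -116, 2)

v_0 = (-2, -1, -2).
v_1 = A·v_0 = (-14, -9, -3).
v_2 = A·v_1 = (-69, -17, -16).
v_3 = A·v_2 = (-289, -116, 2).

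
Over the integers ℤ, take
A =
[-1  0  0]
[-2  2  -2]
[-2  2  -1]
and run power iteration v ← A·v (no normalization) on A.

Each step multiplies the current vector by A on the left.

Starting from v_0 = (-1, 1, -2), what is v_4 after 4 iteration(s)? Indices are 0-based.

v_4 = (-1, -18, -20)

v_0 = (-1, 1, -2).
v_1 = A·v_0 = (1, 8, 6).
v_2 = A·v_1 = (-1, 2, 8).
v_3 = A·v_2 = (1, -10, -2).
v_4 = A·v_3 = (-1, -18, -20).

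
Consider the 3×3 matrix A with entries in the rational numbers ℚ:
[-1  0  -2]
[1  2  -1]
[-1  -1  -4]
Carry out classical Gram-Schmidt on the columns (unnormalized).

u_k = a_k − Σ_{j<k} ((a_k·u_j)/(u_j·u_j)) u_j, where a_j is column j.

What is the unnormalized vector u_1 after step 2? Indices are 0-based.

u_1 = (1, 1, 0)

Step 1: u_0 = a_0 = (-1, 1, -1).
Step 2: u_1 = a_1 − (1)·u_0 = (1, 1, 0).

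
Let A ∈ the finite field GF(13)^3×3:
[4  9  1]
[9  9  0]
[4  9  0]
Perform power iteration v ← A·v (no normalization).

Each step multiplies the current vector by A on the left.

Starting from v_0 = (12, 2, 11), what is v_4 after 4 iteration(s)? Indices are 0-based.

v_0 = (12, 2, 11).
v_1 = A·v_0 = (12, 9, 1).
v_2 = A·v_1 = (0, 7, 12).
v_3 = A·v_2 = (10, 11, 11).
v_4 = A·v_3 = (7, 7, 9).

v_4 = (7, 7, 9)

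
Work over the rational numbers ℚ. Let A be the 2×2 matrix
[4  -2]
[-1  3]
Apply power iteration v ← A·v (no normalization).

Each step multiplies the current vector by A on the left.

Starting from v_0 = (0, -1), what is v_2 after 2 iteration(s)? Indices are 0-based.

v_2 = (14, -11)

v_0 = (0, -1).
v_1 = A·v_0 = (2, -3).
v_2 = A·v_1 = (14, -11).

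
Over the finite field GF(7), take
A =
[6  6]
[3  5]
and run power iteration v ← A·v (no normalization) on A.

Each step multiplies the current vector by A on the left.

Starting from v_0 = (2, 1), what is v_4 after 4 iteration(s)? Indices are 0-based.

v_0 = (2, 1).
v_1 = A·v_0 = (4, 4).
v_2 = A·v_1 = (6, 4).
v_3 = A·v_2 = (4, 3).
v_4 = A·v_3 = (0, 6).

v_4 = (0, 6)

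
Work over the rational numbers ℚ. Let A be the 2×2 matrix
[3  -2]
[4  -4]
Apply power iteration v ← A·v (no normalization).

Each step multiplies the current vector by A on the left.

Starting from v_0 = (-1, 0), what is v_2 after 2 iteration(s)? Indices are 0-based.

v_0 = (-1, 0).
v_1 = A·v_0 = (-3, -4).
v_2 = A·v_1 = (-1, 4).

v_2 = (-1, 4)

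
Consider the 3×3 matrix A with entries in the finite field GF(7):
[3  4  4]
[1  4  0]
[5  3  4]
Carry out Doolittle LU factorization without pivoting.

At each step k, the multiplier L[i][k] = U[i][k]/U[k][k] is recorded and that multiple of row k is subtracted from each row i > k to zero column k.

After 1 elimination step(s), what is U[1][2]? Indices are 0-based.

Step 1: pivot at (0,0) is 3.
  row1 ← row1 − (5)·row0  ⇒  L[1][0]=5, U row1=(0, 5, 1)
  row2 ← row2 − (4)·row0  ⇒  L[2][0]=4, U row2=(0, 1, 2)

U[1][2] = 1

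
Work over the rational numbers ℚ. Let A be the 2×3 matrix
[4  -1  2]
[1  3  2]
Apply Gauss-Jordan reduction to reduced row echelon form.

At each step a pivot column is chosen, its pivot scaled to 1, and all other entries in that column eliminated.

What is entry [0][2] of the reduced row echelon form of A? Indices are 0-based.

M[0][2] = 8/13

pivot(0,0)=4: scale R0 → (1, -1/4, 1/2)
  clear (1,0): R1 −= (1)R0 → (0, 13/4, 3/2)
pivot(1,1)=13/4: scale R1 → (0, 1, 6/13)
  clear (0,1): R0 −= (-1/4)R1 → (1, 0, 8/13)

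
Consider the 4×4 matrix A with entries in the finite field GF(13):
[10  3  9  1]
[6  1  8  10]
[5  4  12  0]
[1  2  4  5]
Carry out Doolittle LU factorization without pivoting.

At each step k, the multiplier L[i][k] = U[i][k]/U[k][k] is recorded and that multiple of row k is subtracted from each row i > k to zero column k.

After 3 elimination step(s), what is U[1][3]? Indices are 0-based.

[col 0] pivot 10
  R1 -= 11*R0 → (0, 7, 0, 12)  (L[1][0] := 11)
  R2 -= 7*R0 → (0, 9, 1, 6)  (L[2][0] := 7)
  R3 -= 4*R0 → (0, 3, 7, 1)  (L[3][0] := 4)
[col 1] pivot 7
  R2 -= 5*R1 → (0, 0, 1, 11)  (L[2][1] := 5)
  R3 -= 6*R1 → (0, 0, 7, 7)  (L[3][1] := 6)
[col 2] pivot 1
  R3 -= 7*R2 → (0, 0, 0, 8)  (L[3][2] := 7)

U[1][3] = 12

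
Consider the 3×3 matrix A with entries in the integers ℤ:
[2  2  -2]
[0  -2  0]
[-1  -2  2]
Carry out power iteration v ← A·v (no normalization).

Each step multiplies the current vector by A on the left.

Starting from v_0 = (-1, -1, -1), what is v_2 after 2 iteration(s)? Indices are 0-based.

v_0 = (-1, -1, -1).
v_1 = A·v_0 = (-2, 2, 1).
v_2 = A·v_1 = (-2, -4, 0).

v_2 = (-2, -4, 0)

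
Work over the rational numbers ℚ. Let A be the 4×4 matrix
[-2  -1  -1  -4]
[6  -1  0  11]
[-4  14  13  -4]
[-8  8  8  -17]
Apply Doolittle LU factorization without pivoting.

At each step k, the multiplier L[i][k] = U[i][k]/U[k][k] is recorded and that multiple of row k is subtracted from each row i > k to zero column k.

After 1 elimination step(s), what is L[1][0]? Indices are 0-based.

L[1][0] = -3

k=0: U[0][0]=-2
  eliminate (1,0): mult=-3, new row 1: (0, -4, -3, -1); set L[1][0]=-3
  eliminate (2,0): mult=2, new row 2: (0, 16, 15, 4); set L[2][0]=2
  eliminate (3,0): mult=4, new row 3: (0, 12, 12, -1); set L[3][0]=4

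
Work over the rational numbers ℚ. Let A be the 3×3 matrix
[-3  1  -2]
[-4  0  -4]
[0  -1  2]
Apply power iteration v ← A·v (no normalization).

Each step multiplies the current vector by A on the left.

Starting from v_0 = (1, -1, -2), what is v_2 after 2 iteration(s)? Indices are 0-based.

v_0 = (1, -1, -2).
v_1 = A·v_0 = (0, 4, -3).
v_2 = A·v_1 = (10, 12, -10).

v_2 = (10, 12, -10)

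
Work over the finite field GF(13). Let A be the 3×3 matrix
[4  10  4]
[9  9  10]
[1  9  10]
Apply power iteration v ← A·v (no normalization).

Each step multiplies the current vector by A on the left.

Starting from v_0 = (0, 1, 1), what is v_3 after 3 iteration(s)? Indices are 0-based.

v_0 = (0, 1, 1).
v_1 = A·v_0 = (1, 6, 6).
v_2 = A·v_1 = (10, 6, 11).
v_3 = A·v_2 = (1, 7, 5).

v_3 = (1, 7, 5)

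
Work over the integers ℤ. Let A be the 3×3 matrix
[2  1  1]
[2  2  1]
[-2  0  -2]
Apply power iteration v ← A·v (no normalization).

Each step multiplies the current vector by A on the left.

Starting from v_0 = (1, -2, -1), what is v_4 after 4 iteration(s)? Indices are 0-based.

v_4 = (-50, -74, 20)

v_0 = (1, -2, -1).
v_1 = A·v_0 = (-1, -3, 0).
v_2 = A·v_1 = (-5, -8, 2).
v_3 = A·v_2 = (-16, -24, 6).
v_4 = A·v_3 = (-50, -74, 20).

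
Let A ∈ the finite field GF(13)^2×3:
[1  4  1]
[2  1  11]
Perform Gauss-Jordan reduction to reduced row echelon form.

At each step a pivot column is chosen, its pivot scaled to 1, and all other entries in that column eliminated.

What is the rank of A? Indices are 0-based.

[1] R0 /= 1  ⇒  (1, 4, 1)
     R1 -= 2·R0  ⇒  (0, 6, 9)
[2] R1 /= 6  ⇒  (0, 1, 8)
     R0 -= 4·R1  ⇒  (1, 0, 8)

rank = 2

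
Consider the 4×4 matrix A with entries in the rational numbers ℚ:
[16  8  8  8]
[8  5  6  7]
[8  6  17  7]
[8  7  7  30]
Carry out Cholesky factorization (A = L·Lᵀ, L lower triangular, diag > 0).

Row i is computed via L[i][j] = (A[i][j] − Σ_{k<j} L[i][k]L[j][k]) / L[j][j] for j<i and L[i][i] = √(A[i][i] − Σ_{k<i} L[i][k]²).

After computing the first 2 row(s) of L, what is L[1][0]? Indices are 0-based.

L[1][0] = 2

Step 1: L[0][0] = √(16) = 4.
  L[1][0] = (8) / L[0][0] = 2.
Step 2: L[1][1] = √(1) = 1.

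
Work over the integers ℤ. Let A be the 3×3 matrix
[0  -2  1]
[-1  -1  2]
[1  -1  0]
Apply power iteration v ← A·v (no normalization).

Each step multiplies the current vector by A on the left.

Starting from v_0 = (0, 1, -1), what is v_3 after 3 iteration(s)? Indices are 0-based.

v_0 = (0, 1, -1).
v_1 = A·v_0 = (-3, -3, -1).
v_2 = A·v_1 = (5, 4, 0).
v_3 = A·v_2 = (-8, -9, 1).

v_3 = (-8, -9, 1)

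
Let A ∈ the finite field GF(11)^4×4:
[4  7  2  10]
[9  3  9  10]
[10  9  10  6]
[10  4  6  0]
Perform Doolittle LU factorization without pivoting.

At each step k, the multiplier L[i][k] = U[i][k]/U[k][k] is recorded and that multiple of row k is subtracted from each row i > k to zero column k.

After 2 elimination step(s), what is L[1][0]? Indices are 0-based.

L[1][0] = 5

k=0: U[0][0]=4
  eliminate (1,0): mult=5, new row 1: (0, 1, 10, 4); set L[1][0]=5
  eliminate (2,0): mult=8, new row 2: (0, 8, 5, 3); set L[2][0]=8
  eliminate (3,0): mult=8, new row 3: (0, 3, 1, 8); set L[3][0]=8
k=1: U[1][1]=1
  eliminate (2,1): mult=8, new row 2: (0, 0, 2, 4); set L[2][1]=8
  eliminate (3,1): mult=3, new row 3: (0, 0, 4, 7); set L[3][1]=3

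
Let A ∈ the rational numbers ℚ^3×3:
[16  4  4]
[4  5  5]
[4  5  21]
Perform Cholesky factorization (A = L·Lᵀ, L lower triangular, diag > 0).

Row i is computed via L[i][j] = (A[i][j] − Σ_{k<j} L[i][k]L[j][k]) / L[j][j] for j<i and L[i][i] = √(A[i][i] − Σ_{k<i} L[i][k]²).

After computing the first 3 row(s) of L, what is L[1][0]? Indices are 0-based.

L[1][0] = 1

Step 1: L[0][0] = √(16) = 4.
  L[1][0] = (4) / L[0][0] = 1.
Step 2: L[1][1] = √(4) = 2.
  L[2][0] = (4) / L[0][0] = 1.
  L[2][1] = (4) / L[1][1] = 2.
Step 3: L[2][2] = √(16) = 4.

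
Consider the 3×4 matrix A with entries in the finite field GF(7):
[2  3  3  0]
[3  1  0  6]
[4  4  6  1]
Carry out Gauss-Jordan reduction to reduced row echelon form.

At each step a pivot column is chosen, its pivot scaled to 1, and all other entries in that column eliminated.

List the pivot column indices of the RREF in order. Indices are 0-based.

[1] R0 /= 2  ⇒  (1, 5, 5, 0)
     R1 -= 3·R0  ⇒  (0, 0, 6, 6)
     R2 -= 4·R0  ⇒  (0, 5, 0, 1)
[2] R1 <-> R2
[2] R1 /= 5  ⇒  (0, 1, 0, 3)
     R0 -= 5·R1  ⇒  (1, 0, 5, 6)
[3] R2 /= 6  ⇒  (0, 0, 1, 1)
     R0 -= 5·R2  ⇒  (1, 0, 0, 1)

pivot columns: 0, 1, 2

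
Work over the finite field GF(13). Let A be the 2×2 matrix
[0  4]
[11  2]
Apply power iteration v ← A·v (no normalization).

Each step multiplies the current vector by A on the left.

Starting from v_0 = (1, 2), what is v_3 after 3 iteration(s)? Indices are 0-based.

v_0 = (1, 2).
v_1 = A·v_0 = (8, 2).
v_2 = A·v_1 = (8, 1).
v_3 = A·v_2 = (4, 12).

v_3 = (4, 12)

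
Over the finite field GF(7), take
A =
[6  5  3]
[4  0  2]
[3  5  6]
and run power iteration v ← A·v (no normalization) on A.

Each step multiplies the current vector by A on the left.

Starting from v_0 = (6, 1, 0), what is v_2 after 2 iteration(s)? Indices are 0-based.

v_0 = (6, 1, 0).
v_1 = A·v_0 = (6, 3, 2).
v_2 = A·v_1 = (1, 0, 3).

v_2 = (1, 0, 3)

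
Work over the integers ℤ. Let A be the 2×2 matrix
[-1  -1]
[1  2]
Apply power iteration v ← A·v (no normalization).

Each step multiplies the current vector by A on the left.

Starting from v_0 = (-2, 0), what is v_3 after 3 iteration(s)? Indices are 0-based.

v_3 = (2, -4)

v_0 = (-2, 0).
v_1 = A·v_0 = (2, -2).
v_2 = A·v_1 = (0, -2).
v_3 = A·v_2 = (2, -4).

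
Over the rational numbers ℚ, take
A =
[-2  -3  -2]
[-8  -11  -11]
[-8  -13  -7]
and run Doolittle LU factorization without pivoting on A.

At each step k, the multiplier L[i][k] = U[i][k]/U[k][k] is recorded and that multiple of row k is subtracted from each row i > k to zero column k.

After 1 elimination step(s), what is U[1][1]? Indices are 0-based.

Step 1: pivot at (0,0) is -2.
  row1 ← row1 − (4)·row0  ⇒  L[1][0]=4, U row1=(0, 1, -3)
  row2 ← row2 − (4)·row0  ⇒  L[2][0]=4, U row2=(0, -1, 1)

U[1][1] = 1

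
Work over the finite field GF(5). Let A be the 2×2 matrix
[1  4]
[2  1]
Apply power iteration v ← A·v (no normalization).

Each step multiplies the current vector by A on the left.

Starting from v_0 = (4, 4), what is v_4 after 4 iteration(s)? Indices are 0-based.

v_4 = (3, 0)

v_0 = (4, 4).
v_1 = A·v_0 = (0, 2).
v_2 = A·v_1 = (3, 2).
v_3 = A·v_2 = (1, 3).
v_4 = A·v_3 = (3, 0).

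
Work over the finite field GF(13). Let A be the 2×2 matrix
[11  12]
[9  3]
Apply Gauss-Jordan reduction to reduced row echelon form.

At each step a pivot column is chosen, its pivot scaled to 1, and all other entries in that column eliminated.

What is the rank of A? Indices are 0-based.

rank = 2

[1] R0 /= 11  ⇒  (1, 7)
     R1 -= 9·R0  ⇒  (0, 5)
[2] R1 /= 5  ⇒  (0, 1)
     R0 -= 7·R1  ⇒  (1, 0)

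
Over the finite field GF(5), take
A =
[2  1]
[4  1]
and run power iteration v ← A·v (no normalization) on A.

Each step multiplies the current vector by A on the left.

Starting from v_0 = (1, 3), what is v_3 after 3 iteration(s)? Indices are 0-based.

v_3 = (1, 0)

v_0 = (1, 3).
v_1 = A·v_0 = (0, 2).
v_2 = A·v_1 = (2, 2).
v_3 = A·v_2 = (1, 0).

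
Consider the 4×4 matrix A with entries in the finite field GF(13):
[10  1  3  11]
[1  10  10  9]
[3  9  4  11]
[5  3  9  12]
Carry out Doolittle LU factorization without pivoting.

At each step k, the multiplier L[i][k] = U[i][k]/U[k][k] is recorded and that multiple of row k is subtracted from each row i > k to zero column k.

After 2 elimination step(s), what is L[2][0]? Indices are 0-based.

Step 1: pivot at (0,0) is 10.
  row1 ← row1 − (4)·row0  ⇒  L[1][0]=4, U row1=(0, 6, 11, 4)
  row2 ← row2 − (12)·row0  ⇒  L[2][0]=12, U row2=(0, 10, 7, 9)
  row3 ← row3 − (7)·row0  ⇒  L[3][0]=7, U row3=(0, 9, 1, 0)
Step 2: pivot at (1,1) is 6.
  row2 ← row2 − (6)·row1  ⇒  L[2][1]=6, U row2=(0, 0, 6, 11)
  row3 ← row3 − (8)·row1  ⇒  L[3][1]=8, U row3=(0, 0, 4, 7)

L[2][0] = 12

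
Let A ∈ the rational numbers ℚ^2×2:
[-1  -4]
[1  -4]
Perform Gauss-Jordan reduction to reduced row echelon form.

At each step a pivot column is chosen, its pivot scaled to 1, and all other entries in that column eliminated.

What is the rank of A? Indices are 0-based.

pivot(0,0)=-1: scale R0 → (1, 4)
  clear (1,0): R1 −= (1)R0 → (0, -8)
pivot(1,1)=-8: scale R1 → (0, 1)
  clear (0,1): R0 −= (4)R1 → (1, 0)

rank = 2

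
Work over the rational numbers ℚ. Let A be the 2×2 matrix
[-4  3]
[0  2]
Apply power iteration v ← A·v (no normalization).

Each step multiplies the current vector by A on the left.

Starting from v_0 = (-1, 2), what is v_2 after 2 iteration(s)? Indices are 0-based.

v_2 = (-28, 8)

v_0 = (-1, 2).
v_1 = A·v_0 = (10, 4).
v_2 = A·v_1 = (-28, 8).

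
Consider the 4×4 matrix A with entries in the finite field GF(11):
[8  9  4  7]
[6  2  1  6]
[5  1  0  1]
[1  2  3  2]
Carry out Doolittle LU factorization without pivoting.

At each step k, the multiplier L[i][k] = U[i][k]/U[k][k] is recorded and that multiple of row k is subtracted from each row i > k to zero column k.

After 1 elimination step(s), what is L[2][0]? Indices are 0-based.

L[2][0] = 2

[col 0] pivot 8
  R1 -= 9*R0 → (0, 9, 9, 9)  (L[1][0] := 9)
  R2 -= 2*R0 → (0, 5, 3, 9)  (L[2][0] := 2)
  R3 -= 7*R0 → (0, 5, 8, 8)  (L[3][0] := 7)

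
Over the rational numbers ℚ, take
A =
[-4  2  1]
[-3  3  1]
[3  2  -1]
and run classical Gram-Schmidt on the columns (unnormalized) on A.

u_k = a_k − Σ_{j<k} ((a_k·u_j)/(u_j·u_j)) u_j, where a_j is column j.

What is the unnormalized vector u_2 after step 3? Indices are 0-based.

u_2 = (-75/457, 70/457, -30/457)

Step 1: u_0 = a_0 = (-4, -3, 3).
Step 2: u_1 = a_1 − (-11/34)·u_0 = (12/17, 69/34, 101/34).
Step 3: u_2 = a_2 − (-5/17)·u_0 − (-8/457)·u_1 = (-75/457, 70/457, -30/457).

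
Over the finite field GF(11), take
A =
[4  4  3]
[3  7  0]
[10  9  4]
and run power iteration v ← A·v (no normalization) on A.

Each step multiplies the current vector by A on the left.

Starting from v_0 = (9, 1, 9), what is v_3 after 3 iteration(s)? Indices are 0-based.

v_0 = (9, 1, 9).
v_1 = A·v_0 = (1, 1, 3).
v_2 = A·v_1 = (6, 10, 9).
v_3 = A·v_2 = (3, 0, 10).

v_3 = (3, 0, 10)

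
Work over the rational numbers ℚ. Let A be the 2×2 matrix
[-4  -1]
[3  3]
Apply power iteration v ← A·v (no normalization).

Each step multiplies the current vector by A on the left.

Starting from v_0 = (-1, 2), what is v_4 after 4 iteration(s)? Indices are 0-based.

v_4 = (-128, 123)

v_0 = (-1, 2).
v_1 = A·v_0 = (2, 3).
v_2 = A·v_1 = (-11, 15).
v_3 = A·v_2 = (29, 12).
v_4 = A·v_3 = (-128, 123).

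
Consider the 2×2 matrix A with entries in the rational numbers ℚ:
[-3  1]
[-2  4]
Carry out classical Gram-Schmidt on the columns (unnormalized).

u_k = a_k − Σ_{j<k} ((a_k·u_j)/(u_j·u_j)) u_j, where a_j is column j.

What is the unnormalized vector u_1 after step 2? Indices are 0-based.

u_1 = (-20/13, 30/13)

Step 1: u_0 = a_0 = (-3, -2).
Step 2: u_1 = a_1 − (-11/13)·u_0 = (-20/13, 30/13).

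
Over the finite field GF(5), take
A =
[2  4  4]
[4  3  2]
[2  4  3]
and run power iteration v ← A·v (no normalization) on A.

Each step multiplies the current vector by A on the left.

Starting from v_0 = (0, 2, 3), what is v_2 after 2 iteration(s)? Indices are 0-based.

v_2 = (1, 0, 4)

v_0 = (0, 2, 3).
v_1 = A·v_0 = (0, 2, 2).
v_2 = A·v_1 = (1, 0, 4).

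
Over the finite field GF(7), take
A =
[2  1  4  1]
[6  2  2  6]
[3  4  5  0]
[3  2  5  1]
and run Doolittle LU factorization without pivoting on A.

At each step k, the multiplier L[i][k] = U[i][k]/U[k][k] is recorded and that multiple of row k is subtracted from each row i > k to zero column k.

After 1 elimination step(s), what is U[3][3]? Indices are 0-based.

Step 1: pivot at (0,0) is 2.
  row1 ← row1 − (3)·row0  ⇒  L[1][0]=3, U row1=(0, 6, 4, 3)
  row2 ← row2 − (5)·row0  ⇒  L[2][0]=5, U row2=(0, 6, 6, 2)
  row3 ← row3 − (5)·row0  ⇒  L[3][0]=5, U row3=(0, 4, 6, 3)

U[3][3] = 3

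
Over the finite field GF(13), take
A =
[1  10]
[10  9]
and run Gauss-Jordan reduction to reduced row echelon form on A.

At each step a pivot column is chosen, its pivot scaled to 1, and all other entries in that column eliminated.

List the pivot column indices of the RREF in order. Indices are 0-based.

pivot(0,0)=1: scale R0 → (1, 10)
  clear (1,0): R1 −= (10)R0 → (0, 0)
col 1: no nonzero at/below row 1; advance.

pivot columns: 0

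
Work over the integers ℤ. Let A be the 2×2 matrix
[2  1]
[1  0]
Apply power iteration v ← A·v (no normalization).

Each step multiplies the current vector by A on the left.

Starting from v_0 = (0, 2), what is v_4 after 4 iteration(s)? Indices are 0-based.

v_0 = (0, 2).
v_1 = A·v_0 = (2, 0).
v_2 = A·v_1 = (4, 2).
v_3 = A·v_2 = (10, 4).
v_4 = A·v_3 = (24, 10).

v_4 = (24, 10)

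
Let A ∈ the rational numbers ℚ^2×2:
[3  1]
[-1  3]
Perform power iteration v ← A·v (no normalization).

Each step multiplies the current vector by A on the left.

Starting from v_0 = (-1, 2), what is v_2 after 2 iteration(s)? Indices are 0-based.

v_2 = (4, 22)

v_0 = (-1, 2).
v_1 = A·v_0 = (-1, 7).
v_2 = A·v_1 = (4, 22).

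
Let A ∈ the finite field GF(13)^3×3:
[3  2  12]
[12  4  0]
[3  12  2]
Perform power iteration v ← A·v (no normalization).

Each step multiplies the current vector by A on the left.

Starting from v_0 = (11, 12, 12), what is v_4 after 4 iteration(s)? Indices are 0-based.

v_0 = (11, 12, 12).
v_1 = A·v_0 = (6, 11, 6).
v_2 = A·v_1 = (8, 12, 6).
v_3 = A·v_2 = (3, 1, 11).
v_4 = A·v_3 = (0, 1, 4).

v_4 = (0, 1, 4)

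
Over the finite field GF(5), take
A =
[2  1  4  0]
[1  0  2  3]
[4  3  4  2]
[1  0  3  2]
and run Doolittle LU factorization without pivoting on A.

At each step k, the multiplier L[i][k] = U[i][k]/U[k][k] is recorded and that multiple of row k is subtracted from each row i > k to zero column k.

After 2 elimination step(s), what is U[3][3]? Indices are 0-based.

U[3][3] = 4

k=0: U[0][0]=2
  eliminate (1,0): mult=3, new row 1: (0, 2, 0, 3); set L[1][0]=3
  eliminate (2,0): mult=2, new row 2: (0, 1, 1, 2); set L[2][0]=2
  eliminate (3,0): mult=3, new row 3: (0, 2, 1, 2); set L[3][0]=3
k=1: U[1][1]=2
  eliminate (2,1): mult=3, new row 2: (0, 0, 1, 3); set L[2][1]=3
  eliminate (3,1): mult=1, new row 3: (0, 0, 1, 4); set L[3][1]=1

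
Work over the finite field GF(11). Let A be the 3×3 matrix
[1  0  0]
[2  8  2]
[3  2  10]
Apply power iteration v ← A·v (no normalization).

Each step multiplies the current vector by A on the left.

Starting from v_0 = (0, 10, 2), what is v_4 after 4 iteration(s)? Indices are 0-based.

v_0 = (0, 10, 2).
v_1 = A·v_0 = (0, 7, 7).
v_2 = A·v_1 = (0, 4, 7).
v_3 = A·v_2 = (0, 2, 1).
v_4 = A·v_3 = (0, 7, 3).

v_4 = (0, 7, 3)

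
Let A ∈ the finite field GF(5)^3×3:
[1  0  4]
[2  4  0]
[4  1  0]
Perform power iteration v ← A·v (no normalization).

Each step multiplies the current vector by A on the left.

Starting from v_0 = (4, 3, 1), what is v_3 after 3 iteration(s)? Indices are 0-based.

v_0 = (4, 3, 1).
v_1 = A·v_0 = (3, 0, 4).
v_2 = A·v_1 = (4, 1, 2).
v_3 = A·v_2 = (2, 2, 2).

v_3 = (2, 2, 2)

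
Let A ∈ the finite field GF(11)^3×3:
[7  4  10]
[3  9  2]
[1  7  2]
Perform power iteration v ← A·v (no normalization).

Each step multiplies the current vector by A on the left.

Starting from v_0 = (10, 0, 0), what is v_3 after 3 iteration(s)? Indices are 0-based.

v_3 = (4, 3, 3)

v_0 = (10, 0, 0).
v_1 = A·v_0 = (4, 8, 10).
v_2 = A·v_1 = (6, 5, 3).
v_3 = A·v_2 = (4, 3, 3).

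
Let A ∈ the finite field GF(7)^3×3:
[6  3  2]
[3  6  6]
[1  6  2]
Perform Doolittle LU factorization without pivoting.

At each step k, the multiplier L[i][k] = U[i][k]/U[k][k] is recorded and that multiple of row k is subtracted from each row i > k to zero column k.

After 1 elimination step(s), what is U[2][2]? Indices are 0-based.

U[2][2] = 4

Step 1: pivot at (0,0) is 6.
  row1 ← row1 − (4)·row0  ⇒  L[1][0]=4, U row1=(0, 1, 5)
  row2 ← row2 − (6)·row0  ⇒  L[2][0]=6, U row2=(0, 2, 4)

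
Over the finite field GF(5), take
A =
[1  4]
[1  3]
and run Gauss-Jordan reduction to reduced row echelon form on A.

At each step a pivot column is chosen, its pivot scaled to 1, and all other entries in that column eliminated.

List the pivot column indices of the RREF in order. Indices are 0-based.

pivot columns: 0, 1

pivot(0,0)=1: scale R0 → (1, 4)
  clear (1,0): R1 −= (1)R0 → (0, 4)
pivot(1,1)=4: scale R1 → (0, 1)
  clear (0,1): R0 −= (4)R1 → (1, 0)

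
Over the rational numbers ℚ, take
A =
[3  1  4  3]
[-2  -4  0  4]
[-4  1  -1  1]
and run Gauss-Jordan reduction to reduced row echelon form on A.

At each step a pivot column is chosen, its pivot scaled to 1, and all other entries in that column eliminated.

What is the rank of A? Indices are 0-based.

step 1: normalize row 0 (÷3) = (1, 1/3, 4/3, 1)
  row 1: subtract -2×row0 = (0, -10/3, 8/3, 6)
  row 2: subtract -4×row0 = (0, 7/3, 13/3, 5)
step 2: normalize row 1 (÷-10/3) = (0, 1, -4/5, -9/5)
  row 0: subtract 1/3×row1 = (1, 0, 8/5, 8/5)
  row 2: subtract 7/3×row1 = (0, 0, 31/5, 46/5)
step 3: normalize row 2 (÷31/5) = (0, 0, 1, 46/31)
  row 0: subtract 8/5×row2 = (1, 0, 0, -24/31)
  row 1: subtract -4/5×row2 = (0, 1, 0, -19/31)

rank = 3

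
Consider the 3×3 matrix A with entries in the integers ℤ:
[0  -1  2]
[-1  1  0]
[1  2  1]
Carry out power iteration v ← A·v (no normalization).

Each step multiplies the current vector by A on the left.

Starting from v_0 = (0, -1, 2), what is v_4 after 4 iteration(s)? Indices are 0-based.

v_4 = (-9, -19, -10)

v_0 = (0, -1, 2).
v_1 = A·v_0 = (5, -1, 0).
v_2 = A·v_1 = (1, -6, 3).
v_3 = A·v_2 = (12, -7, -8).
v_4 = A·v_3 = (-9, -19, -10).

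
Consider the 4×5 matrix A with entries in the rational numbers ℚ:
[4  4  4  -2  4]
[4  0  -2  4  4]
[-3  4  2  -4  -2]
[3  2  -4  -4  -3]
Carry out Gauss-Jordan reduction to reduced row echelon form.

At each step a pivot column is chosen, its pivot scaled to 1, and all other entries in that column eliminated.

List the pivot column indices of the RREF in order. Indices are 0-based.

pivot columns: 0, 1, 2, 3

[1] R0 /= 4  ⇒  (1, 1, 1, -1/2, 1)
     R1 -= 4·R0  ⇒  (0, -4, -6, 6, 0)
     R2 -= -3·R0  ⇒  (0, 7, 5, -11/2, 1)
     R3 -= 3·R0  ⇒  (0, -1, -7, -5/2, -6)
[2] R1 /= -4  ⇒  (0, 1, 3/2, -3/2, 0)
     R0 -= 1·R1  ⇒  (1, 0, -1/2, 1, 1)
     R2 -= 7·R1  ⇒  (0, 0, -11/2, 5, 1)
     R3 -= -1·R1  ⇒  (0, 0, -11/2, -4, -6)
[3] R2 /= -11/2  ⇒  (0, 0, 1, -10/11, -2/11)
     R0 -= -1/2·R2  ⇒  (1, 0, 0, 6/11, 10/11)
     R1 -= 3/2·R2  ⇒  (0, 1, 0, -3/22, 3/11)
     R3 -= -11/2·R2  ⇒  (0, 0, 0, -9, -7)
[4] R3 /= -9  ⇒  (0, 0, 0, 1, 7/9)
     R0 -= 6/11·R3  ⇒  (1, 0, 0, 0, 16/33)
     R1 -= -3/22·R3  ⇒  (0, 1, 0, 0, 25/66)
     R2 -= -10/11·R3  ⇒  (0, 0, 1, 0, 52/99)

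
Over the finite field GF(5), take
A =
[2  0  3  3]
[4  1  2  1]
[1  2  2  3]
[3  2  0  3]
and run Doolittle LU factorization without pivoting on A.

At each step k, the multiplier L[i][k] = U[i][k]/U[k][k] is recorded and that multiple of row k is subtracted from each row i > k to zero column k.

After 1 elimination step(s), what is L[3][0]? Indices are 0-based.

[col 0] pivot 2
  R1 -= 2*R0 → (0, 1, 1, 0)  (L[1][0] := 2)
  R2 -= 3*R0 → (0, 2, 3, 4)  (L[2][0] := 3)
  R3 -= 4*R0 → (0, 2, 3, 1)  (L[3][0] := 4)

L[3][0] = 4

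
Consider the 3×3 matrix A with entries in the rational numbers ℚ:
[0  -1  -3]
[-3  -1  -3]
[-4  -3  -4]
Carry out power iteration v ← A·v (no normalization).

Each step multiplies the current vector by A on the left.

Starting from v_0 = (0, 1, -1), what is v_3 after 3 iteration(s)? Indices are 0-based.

v_3 = (65, 80, 125)

v_0 = (0, 1, -1).
v_1 = A·v_0 = (2, 2, 1).
v_2 = A·v_1 = (-5, -11, -18).
v_3 = A·v_2 = (65, 80, 125).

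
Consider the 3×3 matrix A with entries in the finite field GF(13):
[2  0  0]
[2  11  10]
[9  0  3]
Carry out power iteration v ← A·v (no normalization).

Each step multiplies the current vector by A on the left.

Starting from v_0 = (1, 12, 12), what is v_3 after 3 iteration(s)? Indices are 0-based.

v_3 = (8, 8, 1)

v_0 = (1, 12, 12).
v_1 = A·v_0 = (2, 7, 6).
v_2 = A·v_1 = (4, 11, 10).
v_3 = A·v_2 = (8, 8, 1).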